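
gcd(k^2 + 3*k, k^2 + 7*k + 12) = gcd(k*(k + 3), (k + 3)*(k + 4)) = k + 3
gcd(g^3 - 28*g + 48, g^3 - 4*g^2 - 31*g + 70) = g - 2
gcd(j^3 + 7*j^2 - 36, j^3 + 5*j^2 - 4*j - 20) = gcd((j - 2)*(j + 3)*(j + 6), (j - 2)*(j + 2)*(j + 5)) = j - 2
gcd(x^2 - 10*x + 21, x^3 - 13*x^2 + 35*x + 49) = x - 7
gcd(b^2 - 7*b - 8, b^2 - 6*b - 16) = b - 8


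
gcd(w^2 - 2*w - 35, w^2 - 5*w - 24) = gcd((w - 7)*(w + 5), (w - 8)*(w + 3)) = 1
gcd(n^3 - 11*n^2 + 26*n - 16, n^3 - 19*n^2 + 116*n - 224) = n - 8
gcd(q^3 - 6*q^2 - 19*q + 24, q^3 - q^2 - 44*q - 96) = q^2 - 5*q - 24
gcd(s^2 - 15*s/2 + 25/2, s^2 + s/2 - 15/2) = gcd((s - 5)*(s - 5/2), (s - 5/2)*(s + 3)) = s - 5/2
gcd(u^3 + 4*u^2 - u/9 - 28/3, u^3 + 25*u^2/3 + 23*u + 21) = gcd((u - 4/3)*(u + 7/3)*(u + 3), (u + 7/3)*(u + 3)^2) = u^2 + 16*u/3 + 7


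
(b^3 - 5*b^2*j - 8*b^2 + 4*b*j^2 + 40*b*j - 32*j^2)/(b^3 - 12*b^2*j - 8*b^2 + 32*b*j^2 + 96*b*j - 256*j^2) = (b - j)/(b - 8*j)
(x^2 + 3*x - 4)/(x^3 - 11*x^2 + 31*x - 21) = (x + 4)/(x^2 - 10*x + 21)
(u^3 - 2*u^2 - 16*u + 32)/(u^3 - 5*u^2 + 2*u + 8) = (u + 4)/(u + 1)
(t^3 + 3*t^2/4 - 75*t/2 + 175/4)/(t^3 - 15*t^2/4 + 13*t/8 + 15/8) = 2*(t^2 + 2*t - 35)/(2*t^2 - 5*t - 3)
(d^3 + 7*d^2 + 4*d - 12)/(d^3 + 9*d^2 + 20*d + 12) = (d - 1)/(d + 1)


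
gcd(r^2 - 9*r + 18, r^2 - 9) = r - 3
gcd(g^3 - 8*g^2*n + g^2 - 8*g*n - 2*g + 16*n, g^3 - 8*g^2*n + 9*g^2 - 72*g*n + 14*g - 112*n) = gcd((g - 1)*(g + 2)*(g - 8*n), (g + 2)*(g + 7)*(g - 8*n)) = g^2 - 8*g*n + 2*g - 16*n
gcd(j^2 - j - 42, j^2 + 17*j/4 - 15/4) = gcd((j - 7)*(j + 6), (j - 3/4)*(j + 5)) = 1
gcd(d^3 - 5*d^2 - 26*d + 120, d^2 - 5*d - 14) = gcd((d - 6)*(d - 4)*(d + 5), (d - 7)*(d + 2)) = 1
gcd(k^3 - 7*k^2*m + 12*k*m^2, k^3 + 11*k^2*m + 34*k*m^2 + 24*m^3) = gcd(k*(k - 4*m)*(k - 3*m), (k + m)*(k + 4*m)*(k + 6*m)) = 1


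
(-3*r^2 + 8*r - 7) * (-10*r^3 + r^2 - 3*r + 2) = 30*r^5 - 83*r^4 + 87*r^3 - 37*r^2 + 37*r - 14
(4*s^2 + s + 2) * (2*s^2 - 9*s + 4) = 8*s^4 - 34*s^3 + 11*s^2 - 14*s + 8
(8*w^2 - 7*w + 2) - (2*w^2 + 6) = 6*w^2 - 7*w - 4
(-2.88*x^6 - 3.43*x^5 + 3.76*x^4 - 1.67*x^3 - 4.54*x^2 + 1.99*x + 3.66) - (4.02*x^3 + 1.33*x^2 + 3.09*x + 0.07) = -2.88*x^6 - 3.43*x^5 + 3.76*x^4 - 5.69*x^3 - 5.87*x^2 - 1.1*x + 3.59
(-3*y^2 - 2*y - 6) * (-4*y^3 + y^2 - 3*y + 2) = 12*y^5 + 5*y^4 + 31*y^3 - 6*y^2 + 14*y - 12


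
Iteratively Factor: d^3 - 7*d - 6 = (d + 1)*(d^2 - d - 6) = (d + 1)*(d + 2)*(d - 3)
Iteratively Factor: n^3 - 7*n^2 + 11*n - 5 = (n - 1)*(n^2 - 6*n + 5) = (n - 5)*(n - 1)*(n - 1)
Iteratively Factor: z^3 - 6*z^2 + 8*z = (z)*(z^2 - 6*z + 8) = z*(z - 2)*(z - 4)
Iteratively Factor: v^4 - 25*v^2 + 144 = (v + 3)*(v^3 - 3*v^2 - 16*v + 48) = (v - 3)*(v + 3)*(v^2 - 16) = (v - 4)*(v - 3)*(v + 3)*(v + 4)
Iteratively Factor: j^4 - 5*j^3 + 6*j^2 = (j - 3)*(j^3 - 2*j^2) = j*(j - 3)*(j^2 - 2*j) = j^2*(j - 3)*(j - 2)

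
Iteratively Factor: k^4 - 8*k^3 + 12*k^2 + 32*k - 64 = (k - 4)*(k^3 - 4*k^2 - 4*k + 16) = (k - 4)*(k + 2)*(k^2 - 6*k + 8) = (k - 4)*(k - 2)*(k + 2)*(k - 4)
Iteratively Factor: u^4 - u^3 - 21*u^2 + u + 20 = (u + 4)*(u^3 - 5*u^2 - u + 5) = (u + 1)*(u + 4)*(u^2 - 6*u + 5) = (u - 5)*(u + 1)*(u + 4)*(u - 1)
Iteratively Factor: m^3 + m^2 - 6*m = (m - 2)*(m^2 + 3*m) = m*(m - 2)*(m + 3)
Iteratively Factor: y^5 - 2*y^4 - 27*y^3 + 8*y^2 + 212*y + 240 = (y - 5)*(y^4 + 3*y^3 - 12*y^2 - 52*y - 48) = (y - 5)*(y + 2)*(y^3 + y^2 - 14*y - 24) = (y - 5)*(y + 2)*(y + 3)*(y^2 - 2*y - 8) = (y - 5)*(y + 2)^2*(y + 3)*(y - 4)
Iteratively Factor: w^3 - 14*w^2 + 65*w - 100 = (w - 4)*(w^2 - 10*w + 25) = (w - 5)*(w - 4)*(w - 5)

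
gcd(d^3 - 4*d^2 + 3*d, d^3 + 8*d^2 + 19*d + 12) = 1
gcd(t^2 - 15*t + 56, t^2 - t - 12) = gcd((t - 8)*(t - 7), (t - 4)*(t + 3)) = 1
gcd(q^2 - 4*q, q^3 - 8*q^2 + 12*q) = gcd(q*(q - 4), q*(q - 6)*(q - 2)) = q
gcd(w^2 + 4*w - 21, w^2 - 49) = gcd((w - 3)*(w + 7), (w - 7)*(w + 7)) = w + 7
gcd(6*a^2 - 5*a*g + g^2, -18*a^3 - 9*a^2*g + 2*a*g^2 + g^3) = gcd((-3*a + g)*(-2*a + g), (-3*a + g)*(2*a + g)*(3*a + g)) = 3*a - g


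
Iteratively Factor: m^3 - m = (m + 1)*(m^2 - m) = m*(m + 1)*(m - 1)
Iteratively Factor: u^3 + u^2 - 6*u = (u - 2)*(u^2 + 3*u) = u*(u - 2)*(u + 3)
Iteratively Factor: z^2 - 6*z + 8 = (z - 2)*(z - 4)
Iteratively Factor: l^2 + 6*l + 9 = (l + 3)*(l + 3)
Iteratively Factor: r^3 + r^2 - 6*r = (r - 2)*(r^2 + 3*r) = r*(r - 2)*(r + 3)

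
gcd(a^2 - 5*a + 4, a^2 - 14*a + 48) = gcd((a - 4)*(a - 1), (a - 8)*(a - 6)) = 1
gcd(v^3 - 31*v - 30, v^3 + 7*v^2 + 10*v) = v + 5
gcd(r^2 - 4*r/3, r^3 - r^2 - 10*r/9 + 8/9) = r - 4/3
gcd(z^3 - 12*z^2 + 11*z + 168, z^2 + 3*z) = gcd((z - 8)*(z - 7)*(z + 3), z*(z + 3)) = z + 3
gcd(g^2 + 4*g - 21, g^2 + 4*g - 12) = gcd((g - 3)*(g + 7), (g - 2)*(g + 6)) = 1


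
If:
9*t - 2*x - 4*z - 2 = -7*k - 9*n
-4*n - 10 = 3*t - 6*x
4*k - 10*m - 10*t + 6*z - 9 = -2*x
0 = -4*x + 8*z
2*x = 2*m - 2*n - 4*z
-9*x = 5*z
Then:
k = 101/106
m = -895/106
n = -895/106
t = 420/53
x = 0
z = 0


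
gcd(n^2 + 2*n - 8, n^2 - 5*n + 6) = n - 2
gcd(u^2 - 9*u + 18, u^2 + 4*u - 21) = u - 3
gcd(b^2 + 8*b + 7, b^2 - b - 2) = b + 1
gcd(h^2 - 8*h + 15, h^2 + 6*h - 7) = 1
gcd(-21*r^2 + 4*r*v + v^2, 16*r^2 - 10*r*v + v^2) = 1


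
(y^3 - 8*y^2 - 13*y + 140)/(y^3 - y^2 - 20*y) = (y - 7)/y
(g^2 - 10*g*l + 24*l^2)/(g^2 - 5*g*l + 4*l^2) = (g - 6*l)/(g - l)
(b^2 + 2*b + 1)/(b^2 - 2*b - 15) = (b^2 + 2*b + 1)/(b^2 - 2*b - 15)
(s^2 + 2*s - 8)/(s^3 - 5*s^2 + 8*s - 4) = (s + 4)/(s^2 - 3*s + 2)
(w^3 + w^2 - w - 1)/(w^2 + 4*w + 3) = (w^2 - 1)/(w + 3)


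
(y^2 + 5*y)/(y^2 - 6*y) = (y + 5)/(y - 6)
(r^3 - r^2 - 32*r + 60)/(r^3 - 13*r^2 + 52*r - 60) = (r + 6)/(r - 6)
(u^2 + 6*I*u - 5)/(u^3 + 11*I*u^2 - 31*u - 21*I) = (u + 5*I)/(u^2 + 10*I*u - 21)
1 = 1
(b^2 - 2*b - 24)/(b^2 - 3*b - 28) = (b - 6)/(b - 7)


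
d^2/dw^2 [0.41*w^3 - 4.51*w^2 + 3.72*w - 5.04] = 2.46*w - 9.02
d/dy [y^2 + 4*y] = 2*y + 4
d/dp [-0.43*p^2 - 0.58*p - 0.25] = -0.86*p - 0.58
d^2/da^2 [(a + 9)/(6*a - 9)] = 28/(2*a - 3)^3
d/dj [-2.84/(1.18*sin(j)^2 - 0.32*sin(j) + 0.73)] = (6.7024*sin(j) - 0.9088)*cos(j)/(1.18*sin(j)^2 - 0.32*sin(j) + 0.73)^2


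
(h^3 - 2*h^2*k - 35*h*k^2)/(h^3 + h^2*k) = (h^2 - 2*h*k - 35*k^2)/(h*(h + k))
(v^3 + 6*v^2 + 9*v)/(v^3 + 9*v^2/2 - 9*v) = 2*(v^2 + 6*v + 9)/(2*v^2 + 9*v - 18)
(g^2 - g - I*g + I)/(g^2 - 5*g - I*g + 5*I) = (g - 1)/(g - 5)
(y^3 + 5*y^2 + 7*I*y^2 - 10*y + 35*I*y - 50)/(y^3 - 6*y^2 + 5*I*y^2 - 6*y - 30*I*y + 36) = (y^2 + 5*y*(1 + I) + 25*I)/(y^2 + 3*y*(-2 + I) - 18*I)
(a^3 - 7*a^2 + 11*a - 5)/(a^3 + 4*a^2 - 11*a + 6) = (a - 5)/(a + 6)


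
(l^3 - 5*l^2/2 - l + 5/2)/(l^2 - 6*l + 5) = (2*l^2 - 3*l - 5)/(2*(l - 5))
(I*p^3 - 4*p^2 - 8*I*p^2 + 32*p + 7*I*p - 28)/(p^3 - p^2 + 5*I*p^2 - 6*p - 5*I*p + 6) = (I*p^2 - p*(4 + 7*I) + 28)/(p^2 + 5*I*p - 6)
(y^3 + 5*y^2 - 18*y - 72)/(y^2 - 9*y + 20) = (y^2 + 9*y + 18)/(y - 5)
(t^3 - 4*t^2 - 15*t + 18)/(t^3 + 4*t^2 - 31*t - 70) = (t^3 - 4*t^2 - 15*t + 18)/(t^3 + 4*t^2 - 31*t - 70)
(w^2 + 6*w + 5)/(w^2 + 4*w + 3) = (w + 5)/(w + 3)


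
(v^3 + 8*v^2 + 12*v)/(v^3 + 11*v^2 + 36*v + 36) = v/(v + 3)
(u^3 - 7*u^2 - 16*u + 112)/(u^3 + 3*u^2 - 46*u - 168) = (u - 4)/(u + 6)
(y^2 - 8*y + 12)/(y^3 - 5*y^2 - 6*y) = (y - 2)/(y*(y + 1))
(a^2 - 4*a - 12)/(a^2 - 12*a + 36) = (a + 2)/(a - 6)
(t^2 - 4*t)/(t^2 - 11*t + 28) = t/(t - 7)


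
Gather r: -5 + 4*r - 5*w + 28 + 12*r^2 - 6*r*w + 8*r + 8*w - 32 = 12*r^2 + r*(12 - 6*w) + 3*w - 9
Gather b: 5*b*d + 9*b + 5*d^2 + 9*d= b*(5*d + 9) + 5*d^2 + 9*d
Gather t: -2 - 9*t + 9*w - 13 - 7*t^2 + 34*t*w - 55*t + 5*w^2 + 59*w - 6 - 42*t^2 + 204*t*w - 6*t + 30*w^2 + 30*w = -49*t^2 + t*(238*w - 70) + 35*w^2 + 98*w - 21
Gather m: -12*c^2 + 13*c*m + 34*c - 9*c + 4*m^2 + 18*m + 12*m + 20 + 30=-12*c^2 + 25*c + 4*m^2 + m*(13*c + 30) + 50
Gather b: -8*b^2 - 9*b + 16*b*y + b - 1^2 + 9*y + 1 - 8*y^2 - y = -8*b^2 + b*(16*y - 8) - 8*y^2 + 8*y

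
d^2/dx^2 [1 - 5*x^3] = -30*x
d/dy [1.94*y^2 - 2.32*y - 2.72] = 3.88*y - 2.32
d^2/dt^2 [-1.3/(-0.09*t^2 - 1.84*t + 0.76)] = (-0.02106*t^2 - 0.43056*t + 1.3*(0.18*t + 1.84)*(0.36*t + 3.68) + 0.17784)/(0.09*t^2 + 1.84*t - 0.76)^3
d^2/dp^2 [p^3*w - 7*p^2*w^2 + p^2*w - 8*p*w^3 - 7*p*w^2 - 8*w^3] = 2*w*(3*p - 7*w + 1)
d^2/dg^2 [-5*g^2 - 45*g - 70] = -10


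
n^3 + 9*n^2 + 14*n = n*(n + 2)*(n + 7)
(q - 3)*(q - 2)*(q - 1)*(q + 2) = q^4 - 4*q^3 - q^2 + 16*q - 12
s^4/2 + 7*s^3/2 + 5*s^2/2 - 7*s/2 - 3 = (s/2 + 1/2)*(s - 1)*(s + 1)*(s + 6)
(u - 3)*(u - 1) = u^2 - 4*u + 3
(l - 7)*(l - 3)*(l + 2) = l^3 - 8*l^2 + l + 42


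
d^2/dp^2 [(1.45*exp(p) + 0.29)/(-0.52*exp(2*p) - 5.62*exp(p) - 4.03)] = (-0.39208*exp(4*p) + 3.923816*exp(3*p) + 15.689232*exp(2*p) + 26.11189*exp(p) - 16.981211)*exp(p)/(0.140608*exp(6*p) + 4.558944*exp(5*p) + 52.5408*exp(4*p) + 248.16796*exp(3*p) + 407.1912*exp(2*p) + 273.821574*exp(p) + 65.450827)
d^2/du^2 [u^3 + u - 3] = 6*u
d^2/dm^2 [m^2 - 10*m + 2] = 2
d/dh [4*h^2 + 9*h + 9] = 8*h + 9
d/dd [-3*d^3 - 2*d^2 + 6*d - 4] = -9*d^2 - 4*d + 6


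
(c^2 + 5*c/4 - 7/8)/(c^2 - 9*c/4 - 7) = (c - 1/2)/(c - 4)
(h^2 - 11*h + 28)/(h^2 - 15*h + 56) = (h - 4)/(h - 8)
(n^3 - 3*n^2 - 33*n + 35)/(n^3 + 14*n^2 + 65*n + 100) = (n^2 - 8*n + 7)/(n^2 + 9*n + 20)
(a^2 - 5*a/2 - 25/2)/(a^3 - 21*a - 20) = (a + 5/2)/(a^2 + 5*a + 4)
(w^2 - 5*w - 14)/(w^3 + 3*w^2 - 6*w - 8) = (w^2 - 5*w - 14)/(w^3 + 3*w^2 - 6*w - 8)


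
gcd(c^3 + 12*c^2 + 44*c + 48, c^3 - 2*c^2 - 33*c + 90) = c + 6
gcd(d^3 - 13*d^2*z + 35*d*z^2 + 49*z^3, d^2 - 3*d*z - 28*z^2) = -d + 7*z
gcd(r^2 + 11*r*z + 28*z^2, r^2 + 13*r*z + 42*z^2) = r + 7*z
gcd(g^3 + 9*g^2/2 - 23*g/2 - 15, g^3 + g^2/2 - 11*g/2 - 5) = g^2 - 3*g/2 - 5/2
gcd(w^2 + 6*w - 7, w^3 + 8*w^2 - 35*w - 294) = w + 7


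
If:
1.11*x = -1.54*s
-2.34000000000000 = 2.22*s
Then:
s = -1.05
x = 1.46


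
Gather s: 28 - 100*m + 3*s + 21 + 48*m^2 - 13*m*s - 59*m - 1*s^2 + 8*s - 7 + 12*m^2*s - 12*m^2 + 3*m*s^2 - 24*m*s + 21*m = 36*m^2 - 138*m + s^2*(3*m - 1) + s*(12*m^2 - 37*m + 11) + 42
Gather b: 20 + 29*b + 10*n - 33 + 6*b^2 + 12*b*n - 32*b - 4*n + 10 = 6*b^2 + b*(12*n - 3) + 6*n - 3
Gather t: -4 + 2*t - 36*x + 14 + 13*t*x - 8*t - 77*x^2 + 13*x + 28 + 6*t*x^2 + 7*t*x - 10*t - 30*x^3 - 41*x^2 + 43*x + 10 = t*(6*x^2 + 20*x - 16) - 30*x^3 - 118*x^2 + 20*x + 48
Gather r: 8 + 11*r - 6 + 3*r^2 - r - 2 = 3*r^2 + 10*r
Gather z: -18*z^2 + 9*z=-18*z^2 + 9*z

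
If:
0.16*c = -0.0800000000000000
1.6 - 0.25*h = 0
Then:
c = -0.50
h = 6.40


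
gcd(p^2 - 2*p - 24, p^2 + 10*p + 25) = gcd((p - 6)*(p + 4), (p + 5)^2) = 1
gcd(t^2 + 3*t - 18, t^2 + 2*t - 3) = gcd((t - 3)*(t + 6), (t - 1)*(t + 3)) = 1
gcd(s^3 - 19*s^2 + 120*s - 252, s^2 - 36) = s - 6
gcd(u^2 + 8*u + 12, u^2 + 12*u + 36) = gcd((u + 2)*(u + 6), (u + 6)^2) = u + 6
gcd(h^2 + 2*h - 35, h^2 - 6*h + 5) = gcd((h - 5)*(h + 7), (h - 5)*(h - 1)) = h - 5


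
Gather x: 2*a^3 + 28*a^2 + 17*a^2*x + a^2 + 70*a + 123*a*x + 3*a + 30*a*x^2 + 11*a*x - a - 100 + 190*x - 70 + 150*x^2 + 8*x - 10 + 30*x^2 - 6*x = 2*a^3 + 29*a^2 + 72*a + x^2*(30*a + 180) + x*(17*a^2 + 134*a + 192) - 180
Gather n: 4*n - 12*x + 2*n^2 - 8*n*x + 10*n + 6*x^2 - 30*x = 2*n^2 + n*(14 - 8*x) + 6*x^2 - 42*x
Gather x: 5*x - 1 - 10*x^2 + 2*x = -10*x^2 + 7*x - 1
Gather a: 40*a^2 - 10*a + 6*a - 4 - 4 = 40*a^2 - 4*a - 8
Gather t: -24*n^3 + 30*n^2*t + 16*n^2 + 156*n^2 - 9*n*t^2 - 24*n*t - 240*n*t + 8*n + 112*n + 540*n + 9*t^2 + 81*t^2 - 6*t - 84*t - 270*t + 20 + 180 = -24*n^3 + 172*n^2 + 660*n + t^2*(90 - 9*n) + t*(30*n^2 - 264*n - 360) + 200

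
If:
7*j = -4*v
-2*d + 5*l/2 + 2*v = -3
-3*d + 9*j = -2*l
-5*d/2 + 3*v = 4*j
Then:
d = -148/283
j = 40/283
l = -402/283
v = -70/283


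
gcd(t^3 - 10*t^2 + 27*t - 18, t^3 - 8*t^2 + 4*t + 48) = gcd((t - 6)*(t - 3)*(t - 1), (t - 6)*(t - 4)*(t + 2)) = t - 6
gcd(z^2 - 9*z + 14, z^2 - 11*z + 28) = z - 7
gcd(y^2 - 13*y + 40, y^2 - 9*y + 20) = y - 5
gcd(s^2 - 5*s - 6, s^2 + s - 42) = s - 6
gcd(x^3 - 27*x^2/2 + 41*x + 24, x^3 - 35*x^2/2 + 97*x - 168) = x^2 - 14*x + 48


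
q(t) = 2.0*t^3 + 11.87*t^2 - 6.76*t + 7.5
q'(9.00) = 692.90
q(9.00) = 2366.13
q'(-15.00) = 987.14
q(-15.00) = -3970.35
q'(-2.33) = -29.50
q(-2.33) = 62.39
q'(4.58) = 227.83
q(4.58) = 417.67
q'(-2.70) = -27.12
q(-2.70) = 72.92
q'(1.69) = 50.50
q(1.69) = 39.63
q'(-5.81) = 57.85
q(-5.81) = 55.21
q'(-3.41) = -17.94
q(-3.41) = 89.27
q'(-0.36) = -14.53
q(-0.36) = 11.38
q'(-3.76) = -11.20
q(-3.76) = 94.42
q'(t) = 6.0*t^2 + 23.74*t - 6.76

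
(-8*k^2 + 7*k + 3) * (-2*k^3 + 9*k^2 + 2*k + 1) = 16*k^5 - 86*k^4 + 41*k^3 + 33*k^2 + 13*k + 3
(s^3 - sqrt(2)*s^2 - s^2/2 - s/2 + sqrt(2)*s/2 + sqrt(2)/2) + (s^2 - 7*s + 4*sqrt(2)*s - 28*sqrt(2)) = s^3 - sqrt(2)*s^2 + s^2/2 - 15*s/2 + 9*sqrt(2)*s/2 - 55*sqrt(2)/2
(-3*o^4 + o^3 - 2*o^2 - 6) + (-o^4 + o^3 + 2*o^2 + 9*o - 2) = -4*o^4 + 2*o^3 + 9*o - 8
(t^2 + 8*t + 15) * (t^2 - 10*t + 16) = t^4 - 2*t^3 - 49*t^2 - 22*t + 240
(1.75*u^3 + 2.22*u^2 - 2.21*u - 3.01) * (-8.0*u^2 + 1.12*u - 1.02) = -14.0*u^5 - 15.8*u^4 + 18.3814*u^3 + 19.3404*u^2 - 1.117*u + 3.0702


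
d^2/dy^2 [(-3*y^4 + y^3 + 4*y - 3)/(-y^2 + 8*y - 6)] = 2*(3*y^6 - 72*y^5 + 630*y^4 - 1214*y^3 + 801*y^2 - 108*y - 18)/(y^6 - 24*y^5 + 210*y^4 - 800*y^3 + 1260*y^2 - 864*y + 216)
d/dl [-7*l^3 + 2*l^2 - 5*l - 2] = -21*l^2 + 4*l - 5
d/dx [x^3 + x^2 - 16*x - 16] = 3*x^2 + 2*x - 16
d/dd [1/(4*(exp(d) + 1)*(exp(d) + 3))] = (-exp(d) - 2)*exp(d)/(2*(exp(4*d) + 8*exp(3*d) + 22*exp(2*d) + 24*exp(d) + 9))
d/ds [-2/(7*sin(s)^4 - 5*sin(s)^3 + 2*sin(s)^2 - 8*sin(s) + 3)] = 2*(28*sin(s)^3 - 15*sin(s)^2 + 4*sin(s) - 8)*cos(s)/(7*sin(s)^4 - 5*sin(s)^3 + 2*sin(s)^2 - 8*sin(s) + 3)^2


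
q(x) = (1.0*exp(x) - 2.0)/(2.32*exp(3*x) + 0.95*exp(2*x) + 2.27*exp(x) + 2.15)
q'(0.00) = 0.32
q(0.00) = -0.13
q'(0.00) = 0.32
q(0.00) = -0.13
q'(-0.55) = 0.40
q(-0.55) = -0.34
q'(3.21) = -0.00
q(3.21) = 0.00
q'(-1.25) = 0.29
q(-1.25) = -0.58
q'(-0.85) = 0.37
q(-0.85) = -0.45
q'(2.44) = -0.00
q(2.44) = 0.00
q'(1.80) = -0.01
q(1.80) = 0.01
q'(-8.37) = 0.00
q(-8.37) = -0.93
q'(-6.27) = 0.00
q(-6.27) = -0.93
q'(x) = (1.0*exp(x) - 2.0)*(-6.96*exp(3*x) - 1.9*exp(2*x) - 2.27*exp(x))/(2.32*exp(3*x) + 0.95*exp(2*x) + 2.27*exp(x) + 2.15)^2 + 1.0*exp(x)/(2.32*exp(3*x) + 0.95*exp(2*x) + 2.27*exp(x) + 2.15) = (-4.64*exp(3*x) + 12.97*exp(2*x) + 3.8*exp(x) + 6.69)*exp(x)/(5.3824*exp(6*x) + 4.408*exp(5*x) + 11.4353*exp(4*x) + 14.289*exp(3*x) + 9.2379*exp(2*x) + 9.761*exp(x) + 4.6225)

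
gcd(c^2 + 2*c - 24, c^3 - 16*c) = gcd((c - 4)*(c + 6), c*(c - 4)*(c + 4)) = c - 4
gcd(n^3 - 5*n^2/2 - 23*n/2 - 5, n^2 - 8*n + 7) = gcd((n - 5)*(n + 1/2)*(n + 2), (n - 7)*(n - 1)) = 1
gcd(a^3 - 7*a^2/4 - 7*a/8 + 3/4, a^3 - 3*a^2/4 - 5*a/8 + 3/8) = a^2 + a/4 - 3/8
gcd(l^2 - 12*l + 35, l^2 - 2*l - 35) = l - 7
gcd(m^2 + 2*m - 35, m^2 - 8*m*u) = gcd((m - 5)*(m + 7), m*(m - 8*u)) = 1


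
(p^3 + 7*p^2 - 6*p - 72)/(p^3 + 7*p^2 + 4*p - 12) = (p^2 + p - 12)/(p^2 + p - 2)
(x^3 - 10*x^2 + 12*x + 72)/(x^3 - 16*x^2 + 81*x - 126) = (x^2 - 4*x - 12)/(x^2 - 10*x + 21)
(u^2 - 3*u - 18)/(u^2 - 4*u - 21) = (u - 6)/(u - 7)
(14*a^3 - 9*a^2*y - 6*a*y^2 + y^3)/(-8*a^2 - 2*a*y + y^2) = (7*a^2 - 8*a*y + y^2)/(-4*a + y)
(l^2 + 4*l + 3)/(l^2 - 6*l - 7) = (l + 3)/(l - 7)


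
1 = 1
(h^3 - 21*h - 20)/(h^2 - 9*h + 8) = (h^3 - 21*h - 20)/(h^2 - 9*h + 8)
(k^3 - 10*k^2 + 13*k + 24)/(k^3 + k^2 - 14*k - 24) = (k^3 - 10*k^2 + 13*k + 24)/(k^3 + k^2 - 14*k - 24)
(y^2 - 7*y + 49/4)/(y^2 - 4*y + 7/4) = (2*y - 7)/(2*y - 1)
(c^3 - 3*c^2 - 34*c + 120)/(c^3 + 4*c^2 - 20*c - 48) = (c - 5)/(c + 2)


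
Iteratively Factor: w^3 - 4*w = (w)*(w^2 - 4) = w*(w + 2)*(w - 2)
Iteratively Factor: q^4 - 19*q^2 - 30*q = (q)*(q^3 - 19*q - 30) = q*(q + 2)*(q^2 - 2*q - 15) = q*(q - 5)*(q + 2)*(q + 3)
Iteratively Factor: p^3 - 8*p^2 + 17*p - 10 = (p - 1)*(p^2 - 7*p + 10) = (p - 2)*(p - 1)*(p - 5)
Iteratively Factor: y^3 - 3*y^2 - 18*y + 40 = (y - 2)*(y^2 - y - 20) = (y - 5)*(y - 2)*(y + 4)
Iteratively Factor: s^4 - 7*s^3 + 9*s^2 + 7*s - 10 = (s - 1)*(s^3 - 6*s^2 + 3*s + 10) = (s - 1)*(s + 1)*(s^2 - 7*s + 10) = (s - 5)*(s - 1)*(s + 1)*(s - 2)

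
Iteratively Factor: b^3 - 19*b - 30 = (b - 5)*(b^2 + 5*b + 6) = (b - 5)*(b + 2)*(b + 3)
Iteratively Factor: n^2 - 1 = (n + 1)*(n - 1)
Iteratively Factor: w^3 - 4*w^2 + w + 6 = (w + 1)*(w^2 - 5*w + 6) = (w - 2)*(w + 1)*(w - 3)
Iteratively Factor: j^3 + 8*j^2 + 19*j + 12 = (j + 3)*(j^2 + 5*j + 4) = (j + 3)*(j + 4)*(j + 1)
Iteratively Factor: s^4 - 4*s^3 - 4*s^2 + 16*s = (s)*(s^3 - 4*s^2 - 4*s + 16) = s*(s + 2)*(s^2 - 6*s + 8) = s*(s - 2)*(s + 2)*(s - 4)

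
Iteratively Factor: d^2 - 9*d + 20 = (d - 4)*(d - 5)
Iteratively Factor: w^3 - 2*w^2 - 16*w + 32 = (w - 2)*(w^2 - 16) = (w - 4)*(w - 2)*(w + 4)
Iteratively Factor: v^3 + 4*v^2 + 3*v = (v + 3)*(v^2 + v) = (v + 1)*(v + 3)*(v)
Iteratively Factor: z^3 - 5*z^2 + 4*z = (z - 4)*(z^2 - z) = (z - 4)*(z - 1)*(z)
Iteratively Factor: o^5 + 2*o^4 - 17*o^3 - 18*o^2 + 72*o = (o - 3)*(o^4 + 5*o^3 - 2*o^2 - 24*o) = o*(o - 3)*(o^3 + 5*o^2 - 2*o - 24) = o*(o - 3)*(o + 3)*(o^2 + 2*o - 8) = o*(o - 3)*(o - 2)*(o + 3)*(o + 4)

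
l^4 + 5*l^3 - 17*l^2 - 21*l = l*(l - 3)*(l + 1)*(l + 7)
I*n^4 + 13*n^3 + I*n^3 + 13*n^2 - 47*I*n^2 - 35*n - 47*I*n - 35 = (n + 1)*(n - 7*I)*(n - 5*I)*(I*n + 1)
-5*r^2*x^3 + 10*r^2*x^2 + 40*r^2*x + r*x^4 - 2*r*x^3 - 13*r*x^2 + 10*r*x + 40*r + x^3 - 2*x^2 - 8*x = (-5*r + x)*(x - 4)*(x + 2)*(r*x + 1)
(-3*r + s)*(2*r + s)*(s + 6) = -6*r^2*s - 36*r^2 - r*s^2 - 6*r*s + s^3 + 6*s^2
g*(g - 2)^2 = g^3 - 4*g^2 + 4*g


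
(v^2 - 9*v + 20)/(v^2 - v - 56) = (-v^2 + 9*v - 20)/(-v^2 + v + 56)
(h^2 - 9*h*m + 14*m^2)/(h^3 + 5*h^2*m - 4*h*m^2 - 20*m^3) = (h - 7*m)/(h^2 + 7*h*m + 10*m^2)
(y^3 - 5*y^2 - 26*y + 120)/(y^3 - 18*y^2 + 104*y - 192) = (y + 5)/(y - 8)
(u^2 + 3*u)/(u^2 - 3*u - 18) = u/(u - 6)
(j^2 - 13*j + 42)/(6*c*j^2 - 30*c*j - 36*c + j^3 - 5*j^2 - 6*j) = (j - 7)/(6*c*j + 6*c + j^2 + j)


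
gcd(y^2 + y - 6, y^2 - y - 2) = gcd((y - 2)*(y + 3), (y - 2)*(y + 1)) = y - 2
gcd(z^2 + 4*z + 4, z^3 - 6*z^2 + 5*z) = 1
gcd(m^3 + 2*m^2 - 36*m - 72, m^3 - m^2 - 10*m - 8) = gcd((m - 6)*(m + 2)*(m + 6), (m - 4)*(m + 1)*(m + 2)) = m + 2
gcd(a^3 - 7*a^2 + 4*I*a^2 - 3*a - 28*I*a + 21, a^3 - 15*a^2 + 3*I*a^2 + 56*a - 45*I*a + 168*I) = a^2 + a*(-7 + 3*I) - 21*I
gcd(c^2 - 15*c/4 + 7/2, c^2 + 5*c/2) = 1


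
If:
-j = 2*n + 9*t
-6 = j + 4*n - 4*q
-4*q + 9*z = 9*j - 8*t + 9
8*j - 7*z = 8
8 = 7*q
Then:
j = 1463/53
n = -10771/1484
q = 8/7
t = -1079/742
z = 11280/371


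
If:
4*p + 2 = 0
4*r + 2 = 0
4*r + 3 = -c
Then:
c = -1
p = -1/2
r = -1/2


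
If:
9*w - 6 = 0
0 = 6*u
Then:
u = 0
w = 2/3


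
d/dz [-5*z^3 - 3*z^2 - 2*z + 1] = -15*z^2 - 6*z - 2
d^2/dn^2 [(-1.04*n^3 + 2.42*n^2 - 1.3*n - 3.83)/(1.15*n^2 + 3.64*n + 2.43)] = (-1.77635683940025e-15*n^4 - 45.445348*n^3 - 126.161238*n^2 - 111.243756*n - 28.50883)/(1.520875*n^6 + 14.4417*n^5 + 55.352145*n^4 + 109.260424*n^3 + 116.961489*n^2 + 64.481508*n + 14.348907)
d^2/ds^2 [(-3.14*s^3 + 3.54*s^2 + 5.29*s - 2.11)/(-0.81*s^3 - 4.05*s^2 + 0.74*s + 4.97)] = (-25.246728*s^6 - 9.53191799999991*s^5 + 51.4465019999998*s^4 - 160.016966*s^3 - 413.723778*s^2 - 160.490292*s - 48.718106)/(0.531441*s^9 + 7.971615*s^8 + 38.401533*s^7 + 42.082254*s^6 - 132.907392*s^5 - 220.033827*s^4 + 148.988503*s^3 + 291.951219*s^2 - 54.835998*s - 122.763473)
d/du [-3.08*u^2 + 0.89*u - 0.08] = 0.89 - 6.16*u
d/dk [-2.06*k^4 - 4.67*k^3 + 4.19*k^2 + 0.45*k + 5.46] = -8.24*k^3 - 14.01*k^2 + 8.38*k + 0.45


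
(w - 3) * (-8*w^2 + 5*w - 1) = -8*w^3 + 29*w^2 - 16*w + 3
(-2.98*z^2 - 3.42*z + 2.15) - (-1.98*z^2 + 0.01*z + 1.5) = -1.0*z^2 - 3.43*z + 0.65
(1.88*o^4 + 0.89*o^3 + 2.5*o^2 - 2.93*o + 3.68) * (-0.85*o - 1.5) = -1.598*o^5 - 3.5765*o^4 - 3.46*o^3 - 1.2595*o^2 + 1.267*o - 5.52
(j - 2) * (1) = j - 2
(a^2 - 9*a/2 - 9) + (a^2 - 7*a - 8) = 2*a^2 - 23*a/2 - 17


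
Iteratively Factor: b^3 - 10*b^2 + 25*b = (b)*(b^2 - 10*b + 25) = b*(b - 5)*(b - 5)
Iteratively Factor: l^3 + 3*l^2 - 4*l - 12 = (l + 2)*(l^2 + l - 6) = (l - 2)*(l + 2)*(l + 3)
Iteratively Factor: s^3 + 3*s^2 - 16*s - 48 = (s + 3)*(s^2 - 16) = (s + 3)*(s + 4)*(s - 4)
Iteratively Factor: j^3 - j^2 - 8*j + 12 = (j - 2)*(j^2 + j - 6) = (j - 2)^2*(j + 3)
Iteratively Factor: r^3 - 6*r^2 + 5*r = (r - 1)*(r^2 - 5*r) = r*(r - 1)*(r - 5)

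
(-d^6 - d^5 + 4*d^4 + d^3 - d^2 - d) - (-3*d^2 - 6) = -d^6 - d^5 + 4*d^4 + d^3 + 2*d^2 - d + 6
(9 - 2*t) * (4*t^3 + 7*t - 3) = -8*t^4 + 36*t^3 - 14*t^2 + 69*t - 27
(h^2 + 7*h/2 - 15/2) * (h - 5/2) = h^3 + h^2 - 65*h/4 + 75/4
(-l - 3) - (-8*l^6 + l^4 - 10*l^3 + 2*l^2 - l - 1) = 8*l^6 - l^4 + 10*l^3 - 2*l^2 - 2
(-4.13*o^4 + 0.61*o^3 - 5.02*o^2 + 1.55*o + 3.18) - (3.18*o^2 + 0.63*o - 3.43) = -4.13*o^4 + 0.61*o^3 - 8.2*o^2 + 0.92*o + 6.61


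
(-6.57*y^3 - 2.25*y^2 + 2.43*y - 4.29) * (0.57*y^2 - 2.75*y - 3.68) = -3.7449*y^5 + 16.785*y^4 + 31.7502*y^3 - 0.847799999999999*y^2 + 2.8551*y + 15.7872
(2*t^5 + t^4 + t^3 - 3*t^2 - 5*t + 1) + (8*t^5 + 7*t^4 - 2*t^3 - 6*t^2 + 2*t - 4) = 10*t^5 + 8*t^4 - t^3 - 9*t^2 - 3*t - 3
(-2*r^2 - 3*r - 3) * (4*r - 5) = -8*r^3 - 2*r^2 + 3*r + 15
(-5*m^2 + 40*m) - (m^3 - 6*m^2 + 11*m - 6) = -m^3 + m^2 + 29*m + 6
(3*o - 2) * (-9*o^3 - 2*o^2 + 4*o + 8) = -27*o^4 + 12*o^3 + 16*o^2 + 16*o - 16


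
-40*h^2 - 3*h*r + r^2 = (-8*h + r)*(5*h + r)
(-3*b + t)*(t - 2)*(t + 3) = -3*b*t^2 - 3*b*t + 18*b + t^3 + t^2 - 6*t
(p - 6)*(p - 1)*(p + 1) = p^3 - 6*p^2 - p + 6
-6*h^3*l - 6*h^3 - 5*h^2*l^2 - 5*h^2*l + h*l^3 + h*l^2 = (-6*h + l)*(h + l)*(h*l + h)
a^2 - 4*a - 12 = (a - 6)*(a + 2)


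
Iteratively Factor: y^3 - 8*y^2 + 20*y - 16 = (y - 2)*(y^2 - 6*y + 8) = (y - 4)*(y - 2)*(y - 2)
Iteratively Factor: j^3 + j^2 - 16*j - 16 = (j + 4)*(j^2 - 3*j - 4) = (j + 1)*(j + 4)*(j - 4)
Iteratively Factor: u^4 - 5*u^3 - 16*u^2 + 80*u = (u - 5)*(u^3 - 16*u) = u*(u - 5)*(u^2 - 16) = u*(u - 5)*(u - 4)*(u + 4)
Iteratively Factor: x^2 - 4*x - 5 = (x - 5)*(x + 1)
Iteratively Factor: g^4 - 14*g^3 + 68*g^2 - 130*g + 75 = (g - 5)*(g^3 - 9*g^2 + 23*g - 15) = (g - 5)*(g - 3)*(g^2 - 6*g + 5) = (g - 5)^2*(g - 3)*(g - 1)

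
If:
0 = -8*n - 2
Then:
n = -1/4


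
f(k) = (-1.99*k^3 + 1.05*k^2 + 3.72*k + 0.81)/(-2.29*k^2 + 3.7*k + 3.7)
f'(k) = (4.58*k - 3.7)*(-1.99*k^3 + 1.05*k^2 + 3.72*k + 0.81)/(-2.29*k^2 + 3.7*k + 3.7)^2 + (-5.97*k^2 + 2.1*k + 3.72)/(-2.29*k^2 + 3.7*k + 3.7)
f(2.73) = 6.64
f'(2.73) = -7.18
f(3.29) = 5.21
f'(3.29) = -0.59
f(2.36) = 33.25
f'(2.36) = -656.99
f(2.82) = 6.13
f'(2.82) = -4.57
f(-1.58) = -0.69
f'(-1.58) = 0.89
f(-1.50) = -0.62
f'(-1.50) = 0.91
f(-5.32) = -3.84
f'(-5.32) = 0.85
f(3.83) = 5.17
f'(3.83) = 0.27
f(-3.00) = -1.89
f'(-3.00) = 0.84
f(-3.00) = -1.89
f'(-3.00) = 0.84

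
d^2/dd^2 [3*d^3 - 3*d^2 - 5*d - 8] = 18*d - 6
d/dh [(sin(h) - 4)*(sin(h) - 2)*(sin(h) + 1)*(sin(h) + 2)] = (4*sin(h)^3 - 9*sin(h)^2 - 16*sin(h) + 12)*cos(h)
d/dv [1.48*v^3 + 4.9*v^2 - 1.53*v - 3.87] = 4.44*v^2 + 9.8*v - 1.53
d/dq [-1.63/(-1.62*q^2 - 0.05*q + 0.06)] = (-5.2812*q - 0.0815)/(1.62*q^2 + 0.05*q - 0.06)^2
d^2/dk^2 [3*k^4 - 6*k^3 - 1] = 36*k*(k - 1)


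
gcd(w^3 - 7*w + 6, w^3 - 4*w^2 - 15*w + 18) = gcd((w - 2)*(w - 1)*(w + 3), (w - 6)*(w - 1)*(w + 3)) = w^2 + 2*w - 3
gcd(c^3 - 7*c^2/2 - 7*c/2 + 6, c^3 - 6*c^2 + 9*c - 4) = c^2 - 5*c + 4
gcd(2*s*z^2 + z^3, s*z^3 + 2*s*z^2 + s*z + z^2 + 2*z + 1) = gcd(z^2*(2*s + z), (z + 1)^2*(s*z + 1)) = 1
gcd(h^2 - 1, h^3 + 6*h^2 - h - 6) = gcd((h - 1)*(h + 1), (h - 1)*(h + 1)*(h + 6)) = h^2 - 1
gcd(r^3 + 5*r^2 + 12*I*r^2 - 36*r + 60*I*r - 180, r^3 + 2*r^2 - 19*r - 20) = r + 5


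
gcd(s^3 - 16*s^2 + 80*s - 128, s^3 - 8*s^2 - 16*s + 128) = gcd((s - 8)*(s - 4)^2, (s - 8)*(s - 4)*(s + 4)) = s^2 - 12*s + 32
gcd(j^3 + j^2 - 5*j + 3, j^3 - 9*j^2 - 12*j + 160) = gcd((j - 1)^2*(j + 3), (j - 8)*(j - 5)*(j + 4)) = 1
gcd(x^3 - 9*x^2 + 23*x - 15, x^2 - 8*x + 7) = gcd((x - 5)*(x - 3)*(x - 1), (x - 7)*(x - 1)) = x - 1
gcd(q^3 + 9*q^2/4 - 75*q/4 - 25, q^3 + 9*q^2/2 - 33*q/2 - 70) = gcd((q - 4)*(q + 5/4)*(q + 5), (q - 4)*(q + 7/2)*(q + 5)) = q^2 + q - 20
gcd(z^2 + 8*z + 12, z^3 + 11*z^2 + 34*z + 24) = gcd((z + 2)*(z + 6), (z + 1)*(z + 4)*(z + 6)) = z + 6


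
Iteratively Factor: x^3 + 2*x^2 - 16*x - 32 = (x + 2)*(x^2 - 16) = (x - 4)*(x + 2)*(x + 4)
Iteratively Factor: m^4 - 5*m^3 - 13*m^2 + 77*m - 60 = (m + 4)*(m^3 - 9*m^2 + 23*m - 15) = (m - 5)*(m + 4)*(m^2 - 4*m + 3) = (m - 5)*(m - 1)*(m + 4)*(m - 3)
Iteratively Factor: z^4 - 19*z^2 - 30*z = (z)*(z^3 - 19*z - 30) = z*(z - 5)*(z^2 + 5*z + 6) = z*(z - 5)*(z + 2)*(z + 3)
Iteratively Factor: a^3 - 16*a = (a - 4)*(a^2 + 4*a) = (a - 4)*(a + 4)*(a)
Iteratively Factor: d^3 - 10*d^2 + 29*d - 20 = (d - 4)*(d^2 - 6*d + 5) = (d - 4)*(d - 1)*(d - 5)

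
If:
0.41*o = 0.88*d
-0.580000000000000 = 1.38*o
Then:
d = -0.20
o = -0.42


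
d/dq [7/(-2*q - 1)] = 14/(2*q + 1)^2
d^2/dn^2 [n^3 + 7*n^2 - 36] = 6*n + 14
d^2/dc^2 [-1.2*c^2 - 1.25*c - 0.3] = -2.40000000000000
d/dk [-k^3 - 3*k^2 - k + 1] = -3*k^2 - 6*k - 1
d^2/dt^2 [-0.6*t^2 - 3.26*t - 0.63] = -1.20000000000000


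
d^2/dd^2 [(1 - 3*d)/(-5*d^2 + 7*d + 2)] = 2*((26 - 45*d)*(-5*d^2 + 7*d + 2) - (3*d - 1)*(10*d - 7)^2)/(-5*d^2 + 7*d + 2)^3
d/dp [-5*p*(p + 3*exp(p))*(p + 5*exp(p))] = -40*p^2*exp(p) - 15*p^2 - 150*p*exp(2*p) - 80*p*exp(p) - 75*exp(2*p)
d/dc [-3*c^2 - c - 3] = -6*c - 1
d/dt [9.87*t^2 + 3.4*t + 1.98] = 19.74*t + 3.4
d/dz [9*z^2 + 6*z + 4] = 18*z + 6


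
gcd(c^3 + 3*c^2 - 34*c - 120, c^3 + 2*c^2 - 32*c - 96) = c^2 - 2*c - 24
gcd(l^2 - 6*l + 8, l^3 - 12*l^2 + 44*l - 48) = l^2 - 6*l + 8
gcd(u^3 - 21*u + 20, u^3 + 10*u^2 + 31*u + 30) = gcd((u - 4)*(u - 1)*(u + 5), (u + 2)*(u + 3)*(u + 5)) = u + 5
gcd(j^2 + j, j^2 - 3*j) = j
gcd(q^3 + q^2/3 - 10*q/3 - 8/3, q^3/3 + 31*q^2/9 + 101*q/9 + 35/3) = 1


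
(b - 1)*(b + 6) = b^2 + 5*b - 6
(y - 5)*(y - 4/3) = y^2 - 19*y/3 + 20/3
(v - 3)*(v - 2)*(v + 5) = v^3 - 19*v + 30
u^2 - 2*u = u*(u - 2)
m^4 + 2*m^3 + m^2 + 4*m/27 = m*(m + 1/3)^2*(m + 4/3)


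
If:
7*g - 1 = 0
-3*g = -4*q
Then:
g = 1/7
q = 3/28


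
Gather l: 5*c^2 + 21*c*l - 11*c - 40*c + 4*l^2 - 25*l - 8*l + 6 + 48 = 5*c^2 - 51*c + 4*l^2 + l*(21*c - 33) + 54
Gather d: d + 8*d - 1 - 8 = 9*d - 9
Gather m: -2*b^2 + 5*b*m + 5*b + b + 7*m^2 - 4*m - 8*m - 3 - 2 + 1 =-2*b^2 + 6*b + 7*m^2 + m*(5*b - 12) - 4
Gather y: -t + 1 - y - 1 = -t - y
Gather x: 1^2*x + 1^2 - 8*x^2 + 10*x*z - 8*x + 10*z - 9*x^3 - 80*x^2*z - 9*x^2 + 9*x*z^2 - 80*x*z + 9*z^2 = -9*x^3 + x^2*(-80*z - 17) + x*(9*z^2 - 70*z - 7) + 9*z^2 + 10*z + 1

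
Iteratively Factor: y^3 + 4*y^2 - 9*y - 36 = (y - 3)*(y^2 + 7*y + 12) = (y - 3)*(y + 3)*(y + 4)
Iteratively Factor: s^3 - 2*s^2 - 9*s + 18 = (s - 3)*(s^2 + s - 6) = (s - 3)*(s + 3)*(s - 2)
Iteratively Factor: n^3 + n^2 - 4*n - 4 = (n + 2)*(n^2 - n - 2) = (n + 1)*(n + 2)*(n - 2)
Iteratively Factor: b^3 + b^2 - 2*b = (b - 1)*(b^2 + 2*b) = (b - 1)*(b + 2)*(b)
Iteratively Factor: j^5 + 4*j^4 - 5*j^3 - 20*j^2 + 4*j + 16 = (j + 2)*(j^4 + 2*j^3 - 9*j^2 - 2*j + 8) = (j - 2)*(j + 2)*(j^3 + 4*j^2 - j - 4) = (j - 2)*(j + 1)*(j + 2)*(j^2 + 3*j - 4) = (j - 2)*(j + 1)*(j + 2)*(j + 4)*(j - 1)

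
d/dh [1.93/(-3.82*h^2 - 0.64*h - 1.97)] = (14.7452*h + 1.2352)/(3.82*h^2 + 0.64*h + 1.97)^2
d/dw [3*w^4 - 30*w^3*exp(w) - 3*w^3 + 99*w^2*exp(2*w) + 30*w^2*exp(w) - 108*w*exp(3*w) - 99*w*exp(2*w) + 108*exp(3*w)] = -30*w^3*exp(w) + 12*w^3 + 198*w^2*exp(2*w) - 60*w^2*exp(w) - 9*w^2 - 324*w*exp(3*w) + 60*w*exp(w) + 216*exp(3*w) - 99*exp(2*w)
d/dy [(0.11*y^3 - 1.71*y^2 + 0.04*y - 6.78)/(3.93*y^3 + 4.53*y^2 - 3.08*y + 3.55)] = (7.2186*y^4 - 0.991999999999999*y^3 + 86.1933*y^2 + 49.2858*y - 20.7404)/(15.4449*y^6 + 35.6058*y^5 - 3.6879*y^4 - 0.00180000000000291*y^3 + 41.6494*y^2 - 21.868*y + 12.6025)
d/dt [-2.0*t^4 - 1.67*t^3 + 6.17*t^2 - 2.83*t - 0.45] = -8.0*t^3 - 5.01*t^2 + 12.34*t - 2.83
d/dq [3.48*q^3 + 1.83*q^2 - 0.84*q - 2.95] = 10.44*q^2 + 3.66*q - 0.84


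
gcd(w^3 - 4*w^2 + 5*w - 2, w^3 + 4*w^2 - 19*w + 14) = w^2 - 3*w + 2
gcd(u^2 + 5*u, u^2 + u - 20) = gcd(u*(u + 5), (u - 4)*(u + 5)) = u + 5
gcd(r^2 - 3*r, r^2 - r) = r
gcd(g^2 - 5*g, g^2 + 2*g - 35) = g - 5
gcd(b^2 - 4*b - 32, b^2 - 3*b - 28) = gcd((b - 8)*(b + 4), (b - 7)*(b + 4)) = b + 4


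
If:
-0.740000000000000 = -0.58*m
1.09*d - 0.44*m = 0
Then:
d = 0.52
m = 1.28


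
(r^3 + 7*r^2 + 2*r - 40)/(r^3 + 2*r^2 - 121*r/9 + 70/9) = 9*(r^2 + 2*r - 8)/(9*r^2 - 27*r + 14)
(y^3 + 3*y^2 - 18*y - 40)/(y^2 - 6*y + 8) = (y^2 + 7*y + 10)/(y - 2)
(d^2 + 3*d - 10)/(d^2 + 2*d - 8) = (d + 5)/(d + 4)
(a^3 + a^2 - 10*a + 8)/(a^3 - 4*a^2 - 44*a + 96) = (a^2 + 3*a - 4)/(a^2 - 2*a - 48)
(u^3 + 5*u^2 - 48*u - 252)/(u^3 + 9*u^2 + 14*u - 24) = (u^2 - u - 42)/(u^2 + 3*u - 4)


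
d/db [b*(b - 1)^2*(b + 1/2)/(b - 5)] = (6*b^4 - 46*b^3 + 45*b^2 - 5)/(2*(b^2 - 10*b + 25))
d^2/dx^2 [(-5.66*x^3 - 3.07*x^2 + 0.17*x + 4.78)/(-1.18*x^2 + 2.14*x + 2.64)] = (-7.105427357601e-15*x^5 + 4.26325641456066e-14*x^4 + 102.136448*x^3 + 209.308368*x^2 + 305.932848*x - 28.84808)/(1.643032*x^6 - 8.939208*x^5 + 5.183976*x^4 + 30.198824*x^3 - 11.598048*x^2 - 44.744832*x - 18.399744)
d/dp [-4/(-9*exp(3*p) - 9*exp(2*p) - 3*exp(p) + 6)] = (-12*exp(2*p) - 8*exp(p) - 4/3)*exp(p)/(3*exp(3*p) + 3*exp(2*p) + exp(p) - 2)^2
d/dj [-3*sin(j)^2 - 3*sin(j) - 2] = -3*sin(2*j) - 3*cos(j)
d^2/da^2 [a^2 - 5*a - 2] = 2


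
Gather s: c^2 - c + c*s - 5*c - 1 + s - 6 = c^2 - 6*c + s*(c + 1) - 7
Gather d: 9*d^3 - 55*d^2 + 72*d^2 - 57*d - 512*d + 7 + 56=9*d^3 + 17*d^2 - 569*d + 63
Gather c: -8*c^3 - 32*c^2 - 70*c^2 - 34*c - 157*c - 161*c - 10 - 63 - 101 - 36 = -8*c^3 - 102*c^2 - 352*c - 210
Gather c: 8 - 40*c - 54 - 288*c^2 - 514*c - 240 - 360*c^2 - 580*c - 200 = -648*c^2 - 1134*c - 486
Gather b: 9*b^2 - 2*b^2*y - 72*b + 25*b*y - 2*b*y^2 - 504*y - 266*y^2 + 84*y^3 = b^2*(9 - 2*y) + b*(-2*y^2 + 25*y - 72) + 84*y^3 - 266*y^2 - 504*y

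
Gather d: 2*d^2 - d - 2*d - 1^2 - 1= 2*d^2 - 3*d - 2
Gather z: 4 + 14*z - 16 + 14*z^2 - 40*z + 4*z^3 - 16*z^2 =4*z^3 - 2*z^2 - 26*z - 12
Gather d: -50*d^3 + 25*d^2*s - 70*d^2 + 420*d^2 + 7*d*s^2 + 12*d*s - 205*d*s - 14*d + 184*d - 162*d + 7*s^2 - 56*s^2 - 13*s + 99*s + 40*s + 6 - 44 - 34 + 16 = -50*d^3 + d^2*(25*s + 350) + d*(7*s^2 - 193*s + 8) - 49*s^2 + 126*s - 56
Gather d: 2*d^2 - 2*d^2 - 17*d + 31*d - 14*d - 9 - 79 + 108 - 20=0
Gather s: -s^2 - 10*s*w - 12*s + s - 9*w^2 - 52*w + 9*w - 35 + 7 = -s^2 + s*(-10*w - 11) - 9*w^2 - 43*w - 28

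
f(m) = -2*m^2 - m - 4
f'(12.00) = -49.00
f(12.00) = -304.00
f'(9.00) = -37.00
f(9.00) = -175.00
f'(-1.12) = 3.48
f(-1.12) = -5.39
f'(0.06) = -1.24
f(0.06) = -4.07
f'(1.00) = -5.00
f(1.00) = -7.00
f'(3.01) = -13.04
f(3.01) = -25.13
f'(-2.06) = 7.24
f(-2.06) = -10.43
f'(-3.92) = 14.68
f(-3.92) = -30.81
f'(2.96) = -12.84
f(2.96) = -24.48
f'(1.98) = -8.92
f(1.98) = -13.82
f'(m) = -4*m - 1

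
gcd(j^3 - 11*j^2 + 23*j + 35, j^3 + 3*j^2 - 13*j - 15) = j + 1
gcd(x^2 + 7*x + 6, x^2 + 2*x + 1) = x + 1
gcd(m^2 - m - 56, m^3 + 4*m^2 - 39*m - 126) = m + 7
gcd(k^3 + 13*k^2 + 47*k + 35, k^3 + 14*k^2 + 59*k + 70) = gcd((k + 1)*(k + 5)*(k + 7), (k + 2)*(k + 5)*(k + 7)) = k^2 + 12*k + 35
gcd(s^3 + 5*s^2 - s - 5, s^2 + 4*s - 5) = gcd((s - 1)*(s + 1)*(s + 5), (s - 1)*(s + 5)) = s^2 + 4*s - 5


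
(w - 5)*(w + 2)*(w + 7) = w^3 + 4*w^2 - 31*w - 70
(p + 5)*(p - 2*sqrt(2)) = p^2 - 2*sqrt(2)*p + 5*p - 10*sqrt(2)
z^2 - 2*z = z*(z - 2)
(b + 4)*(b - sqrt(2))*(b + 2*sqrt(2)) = b^3 + sqrt(2)*b^2 + 4*b^2 - 4*b + 4*sqrt(2)*b - 16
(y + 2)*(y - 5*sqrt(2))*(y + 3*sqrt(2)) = y^3 - 2*sqrt(2)*y^2 + 2*y^2 - 30*y - 4*sqrt(2)*y - 60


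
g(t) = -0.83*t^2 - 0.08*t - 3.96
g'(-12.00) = 19.84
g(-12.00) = -122.52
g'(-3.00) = 4.90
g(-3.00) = -11.19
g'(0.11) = -0.26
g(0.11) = -3.98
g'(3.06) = -5.16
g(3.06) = -11.98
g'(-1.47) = 2.36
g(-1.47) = -5.64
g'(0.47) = -0.86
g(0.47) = -4.18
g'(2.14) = -3.63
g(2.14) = -7.93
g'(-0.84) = 1.31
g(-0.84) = -4.48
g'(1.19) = -2.06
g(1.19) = -5.23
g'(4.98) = -8.35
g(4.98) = -24.94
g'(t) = -1.66*t - 0.08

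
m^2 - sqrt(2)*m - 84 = (m - 7*sqrt(2))*(m + 6*sqrt(2))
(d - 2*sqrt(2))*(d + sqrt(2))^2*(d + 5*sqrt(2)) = d^4 + 5*sqrt(2)*d^3 - 6*d^2 - 34*sqrt(2)*d - 40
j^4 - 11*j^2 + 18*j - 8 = (j - 2)*(j - 1)^2*(j + 4)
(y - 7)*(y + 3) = y^2 - 4*y - 21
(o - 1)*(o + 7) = o^2 + 6*o - 7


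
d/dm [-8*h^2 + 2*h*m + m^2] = 2*h + 2*m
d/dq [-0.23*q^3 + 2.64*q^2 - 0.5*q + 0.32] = -0.69*q^2 + 5.28*q - 0.5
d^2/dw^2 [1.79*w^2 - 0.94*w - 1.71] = 3.58000000000000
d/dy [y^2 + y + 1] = 2*y + 1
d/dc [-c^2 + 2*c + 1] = 2 - 2*c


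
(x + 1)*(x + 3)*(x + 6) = x^3 + 10*x^2 + 27*x + 18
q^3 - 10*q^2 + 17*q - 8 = (q - 8)*(q - 1)^2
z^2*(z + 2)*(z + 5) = z^4 + 7*z^3 + 10*z^2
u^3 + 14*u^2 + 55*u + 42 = (u + 1)*(u + 6)*(u + 7)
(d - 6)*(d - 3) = d^2 - 9*d + 18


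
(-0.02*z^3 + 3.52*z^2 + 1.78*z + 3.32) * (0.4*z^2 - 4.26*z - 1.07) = -0.008*z^5 + 1.4932*z^4 - 14.2618*z^3 - 10.0212*z^2 - 16.0478*z - 3.5524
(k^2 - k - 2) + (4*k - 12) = k^2 + 3*k - 14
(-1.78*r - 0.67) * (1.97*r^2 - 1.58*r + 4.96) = -3.5066*r^3 + 1.4925*r^2 - 7.7702*r - 3.3232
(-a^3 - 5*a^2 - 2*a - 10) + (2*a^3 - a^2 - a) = a^3 - 6*a^2 - 3*a - 10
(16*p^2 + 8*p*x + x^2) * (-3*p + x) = -48*p^3 - 8*p^2*x + 5*p*x^2 + x^3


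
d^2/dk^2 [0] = 0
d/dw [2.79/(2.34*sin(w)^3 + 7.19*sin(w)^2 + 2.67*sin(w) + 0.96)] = (-40.1202*sin(w) + 9.7929*cos(2*w) - 17.2422)*cos(w)/(2.34*sin(w)^3 + 7.19*sin(w)^2 + 2.67*sin(w) + 0.96)^2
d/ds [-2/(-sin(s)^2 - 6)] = -8*sin(2*s)/(cos(2*s) - 13)^2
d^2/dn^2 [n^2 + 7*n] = 2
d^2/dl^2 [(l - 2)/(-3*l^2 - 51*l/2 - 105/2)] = 4*((2 - l)*(4*l + 17)^2 + (6*l + 13)*(2*l^2 + 17*l + 35))/(3*(2*l^2 + 17*l + 35)^3)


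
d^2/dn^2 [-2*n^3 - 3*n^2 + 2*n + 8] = -12*n - 6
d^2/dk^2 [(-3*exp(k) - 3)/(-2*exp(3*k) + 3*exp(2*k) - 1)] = (48*exp(4*k) + 150*exp(3*k) + 81*exp(2*k) + 42*exp(k) + 3)*exp(k)/(8*exp(7*k) - 20*exp(6*k) + 6*exp(5*k) + 17*exp(4*k) - 8*exp(3*k) - 6*exp(2*k) + 2*exp(k) + 1)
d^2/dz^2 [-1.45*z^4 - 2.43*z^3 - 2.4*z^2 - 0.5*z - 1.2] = -17.4*z^2 - 14.58*z - 4.8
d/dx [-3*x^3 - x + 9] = -9*x^2 - 1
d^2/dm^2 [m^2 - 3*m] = 2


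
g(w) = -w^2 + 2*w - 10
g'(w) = 2 - 2*w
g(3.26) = -14.11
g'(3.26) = -4.52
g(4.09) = -18.55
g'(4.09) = -6.18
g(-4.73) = -41.83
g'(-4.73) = 11.46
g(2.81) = -12.28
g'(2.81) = -3.62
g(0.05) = -9.90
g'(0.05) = 1.90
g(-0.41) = -10.99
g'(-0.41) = 2.82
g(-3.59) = -30.07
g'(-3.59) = 9.18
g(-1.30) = -14.29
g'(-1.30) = 4.60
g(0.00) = -10.00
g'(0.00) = 2.00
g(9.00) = -73.00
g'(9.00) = -16.00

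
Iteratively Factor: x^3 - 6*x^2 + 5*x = (x - 1)*(x^2 - 5*x) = x*(x - 1)*(x - 5)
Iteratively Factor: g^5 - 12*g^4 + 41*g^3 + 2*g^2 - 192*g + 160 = (g - 1)*(g^4 - 11*g^3 + 30*g^2 + 32*g - 160) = (g - 5)*(g - 1)*(g^3 - 6*g^2 + 32) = (g - 5)*(g - 4)*(g - 1)*(g^2 - 2*g - 8) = (g - 5)*(g - 4)^2*(g - 1)*(g + 2)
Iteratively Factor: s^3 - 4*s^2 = (s)*(s^2 - 4*s) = s^2*(s - 4)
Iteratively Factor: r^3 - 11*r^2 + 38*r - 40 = (r - 4)*(r^2 - 7*r + 10) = (r - 5)*(r - 4)*(r - 2)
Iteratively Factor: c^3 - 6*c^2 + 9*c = (c)*(c^2 - 6*c + 9) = c*(c - 3)*(c - 3)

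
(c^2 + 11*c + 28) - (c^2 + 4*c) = 7*c + 28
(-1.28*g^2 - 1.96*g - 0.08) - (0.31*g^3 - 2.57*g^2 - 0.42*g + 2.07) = -0.31*g^3 + 1.29*g^2 - 1.54*g - 2.15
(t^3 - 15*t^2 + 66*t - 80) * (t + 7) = t^4 - 8*t^3 - 39*t^2 + 382*t - 560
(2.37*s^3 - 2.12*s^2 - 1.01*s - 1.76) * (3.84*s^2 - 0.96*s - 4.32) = 9.1008*s^5 - 10.416*s^4 - 12.0816*s^3 + 3.3696*s^2 + 6.0528*s + 7.6032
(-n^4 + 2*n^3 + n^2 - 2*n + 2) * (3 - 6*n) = 6*n^5 - 15*n^4 + 15*n^2 - 18*n + 6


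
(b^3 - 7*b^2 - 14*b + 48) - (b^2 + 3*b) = b^3 - 8*b^2 - 17*b + 48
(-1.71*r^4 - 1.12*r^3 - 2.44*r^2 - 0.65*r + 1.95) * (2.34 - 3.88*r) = 6.6348*r^5 + 0.344200000000001*r^4 + 6.8464*r^3 - 3.1876*r^2 - 9.087*r + 4.563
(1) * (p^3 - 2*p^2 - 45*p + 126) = p^3 - 2*p^2 - 45*p + 126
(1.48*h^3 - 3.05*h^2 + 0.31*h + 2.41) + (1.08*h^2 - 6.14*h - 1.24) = 1.48*h^3 - 1.97*h^2 - 5.83*h + 1.17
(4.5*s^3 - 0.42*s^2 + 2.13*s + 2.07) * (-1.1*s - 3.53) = -4.95*s^4 - 15.423*s^3 - 0.8604*s^2 - 9.7959*s - 7.3071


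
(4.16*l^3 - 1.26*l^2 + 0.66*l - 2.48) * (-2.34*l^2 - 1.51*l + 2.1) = -9.7344*l^5 - 3.3332*l^4 + 9.0942*l^3 + 2.1606*l^2 + 5.1308*l - 5.208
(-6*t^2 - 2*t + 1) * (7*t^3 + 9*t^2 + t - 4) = -42*t^5 - 68*t^4 - 17*t^3 + 31*t^2 + 9*t - 4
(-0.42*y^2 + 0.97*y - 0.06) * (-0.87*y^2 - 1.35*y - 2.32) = 0.3654*y^4 - 0.2769*y^3 - 0.2829*y^2 - 2.1694*y + 0.1392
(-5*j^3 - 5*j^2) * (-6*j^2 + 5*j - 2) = 30*j^5 + 5*j^4 - 15*j^3 + 10*j^2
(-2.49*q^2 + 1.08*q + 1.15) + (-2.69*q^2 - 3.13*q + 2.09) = -5.18*q^2 - 2.05*q + 3.24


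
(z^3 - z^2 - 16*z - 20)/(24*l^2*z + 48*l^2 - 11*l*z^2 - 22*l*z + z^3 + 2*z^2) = (z^2 - 3*z - 10)/(24*l^2 - 11*l*z + z^2)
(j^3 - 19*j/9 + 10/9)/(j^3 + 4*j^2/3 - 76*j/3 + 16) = (3*j^2 + 2*j - 5)/(3*(j^2 + 2*j - 24))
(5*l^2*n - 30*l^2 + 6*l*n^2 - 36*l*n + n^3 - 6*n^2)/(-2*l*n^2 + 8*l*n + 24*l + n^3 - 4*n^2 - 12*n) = (-5*l^2 - 6*l*n - n^2)/(2*l*n + 4*l - n^2 - 2*n)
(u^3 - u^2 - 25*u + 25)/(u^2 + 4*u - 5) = u - 5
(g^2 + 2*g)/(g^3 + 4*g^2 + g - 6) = g/(g^2 + 2*g - 3)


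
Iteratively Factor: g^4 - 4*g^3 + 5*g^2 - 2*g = (g)*(g^3 - 4*g^2 + 5*g - 2) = g*(g - 2)*(g^2 - 2*g + 1) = g*(g - 2)*(g - 1)*(g - 1)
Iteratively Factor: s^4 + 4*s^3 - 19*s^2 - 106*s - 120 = (s + 3)*(s^3 + s^2 - 22*s - 40) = (s + 3)*(s + 4)*(s^2 - 3*s - 10) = (s - 5)*(s + 3)*(s + 4)*(s + 2)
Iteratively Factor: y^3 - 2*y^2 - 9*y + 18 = (y - 2)*(y^2 - 9) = (y - 2)*(y + 3)*(y - 3)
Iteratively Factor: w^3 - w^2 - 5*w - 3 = (w + 1)*(w^2 - 2*w - 3) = (w + 1)^2*(w - 3)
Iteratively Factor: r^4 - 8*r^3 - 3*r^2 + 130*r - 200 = (r - 5)*(r^3 - 3*r^2 - 18*r + 40) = (r - 5)*(r - 2)*(r^2 - r - 20) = (r - 5)*(r - 2)*(r + 4)*(r - 5)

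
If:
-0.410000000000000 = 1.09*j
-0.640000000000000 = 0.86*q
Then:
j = -0.38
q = -0.74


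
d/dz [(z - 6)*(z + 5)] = 2*z - 1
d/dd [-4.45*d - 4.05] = -4.45000000000000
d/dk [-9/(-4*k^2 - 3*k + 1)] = 9*(-8*k - 3)/(4*k^2 + 3*k - 1)^2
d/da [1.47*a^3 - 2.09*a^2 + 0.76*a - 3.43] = 4.41*a^2 - 4.18*a + 0.76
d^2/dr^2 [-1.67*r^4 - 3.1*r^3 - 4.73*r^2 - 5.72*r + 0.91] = -20.04*r^2 - 18.6*r - 9.46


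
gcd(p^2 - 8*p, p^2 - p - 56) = p - 8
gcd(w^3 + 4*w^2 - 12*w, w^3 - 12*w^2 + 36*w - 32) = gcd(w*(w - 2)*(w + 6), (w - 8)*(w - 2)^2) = w - 2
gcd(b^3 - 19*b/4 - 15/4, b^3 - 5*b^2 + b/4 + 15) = b^2 - b - 15/4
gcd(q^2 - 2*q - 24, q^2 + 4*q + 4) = 1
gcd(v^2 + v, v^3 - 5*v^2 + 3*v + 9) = v + 1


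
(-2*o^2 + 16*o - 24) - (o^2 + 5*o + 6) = -3*o^2 + 11*o - 30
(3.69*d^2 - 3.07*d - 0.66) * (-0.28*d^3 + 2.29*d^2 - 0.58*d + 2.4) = -1.0332*d^5 + 9.3097*d^4 - 8.9857*d^3 + 9.1252*d^2 - 6.9852*d - 1.584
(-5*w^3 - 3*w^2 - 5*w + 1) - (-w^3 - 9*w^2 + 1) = -4*w^3 + 6*w^2 - 5*w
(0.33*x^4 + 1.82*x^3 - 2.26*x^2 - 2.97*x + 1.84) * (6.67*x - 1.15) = 2.2011*x^5 + 11.7599*x^4 - 17.1672*x^3 - 17.2109*x^2 + 15.6883*x - 2.116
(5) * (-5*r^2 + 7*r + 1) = -25*r^2 + 35*r + 5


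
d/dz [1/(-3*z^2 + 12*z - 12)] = 2*(z - 2)/(3*(z^2 - 4*z + 4)^2)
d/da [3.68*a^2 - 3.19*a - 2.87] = 7.36*a - 3.19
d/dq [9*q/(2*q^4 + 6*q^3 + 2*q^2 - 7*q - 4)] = 18*(-3*q^4 - 6*q^3 - q^2 - 2)/(4*q^8 + 24*q^7 + 44*q^6 - 4*q^5 - 96*q^4 - 76*q^3 + 33*q^2 + 56*q + 16)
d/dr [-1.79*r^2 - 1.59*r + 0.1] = -3.58*r - 1.59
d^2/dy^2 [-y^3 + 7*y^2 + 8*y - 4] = 14 - 6*y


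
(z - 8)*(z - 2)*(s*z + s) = s*z^3 - 9*s*z^2 + 6*s*z + 16*s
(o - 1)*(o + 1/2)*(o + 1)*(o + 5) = o^4 + 11*o^3/2 + 3*o^2/2 - 11*o/2 - 5/2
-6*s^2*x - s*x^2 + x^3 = x*(-3*s + x)*(2*s + x)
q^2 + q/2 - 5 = (q - 2)*(q + 5/2)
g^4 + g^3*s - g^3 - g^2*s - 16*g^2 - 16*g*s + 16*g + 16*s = (g - 4)*(g - 1)*(g + 4)*(g + s)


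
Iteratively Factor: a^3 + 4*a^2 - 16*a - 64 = (a + 4)*(a^2 - 16) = (a - 4)*(a + 4)*(a + 4)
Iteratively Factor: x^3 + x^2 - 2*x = (x - 1)*(x^2 + 2*x) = (x - 1)*(x + 2)*(x)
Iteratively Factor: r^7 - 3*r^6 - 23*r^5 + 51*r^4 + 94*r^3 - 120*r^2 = (r)*(r^6 - 3*r^5 - 23*r^4 + 51*r^3 + 94*r^2 - 120*r) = r^2*(r^5 - 3*r^4 - 23*r^3 + 51*r^2 + 94*r - 120) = r^2*(r - 1)*(r^4 - 2*r^3 - 25*r^2 + 26*r + 120) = r^2*(r - 3)*(r - 1)*(r^3 + r^2 - 22*r - 40) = r^2*(r - 3)*(r - 1)*(r + 4)*(r^2 - 3*r - 10) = r^2*(r - 3)*(r - 1)*(r + 2)*(r + 4)*(r - 5)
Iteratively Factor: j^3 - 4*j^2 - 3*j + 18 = (j - 3)*(j^2 - j - 6) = (j - 3)*(j + 2)*(j - 3)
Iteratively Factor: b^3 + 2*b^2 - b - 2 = (b - 1)*(b^2 + 3*b + 2) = (b - 1)*(b + 2)*(b + 1)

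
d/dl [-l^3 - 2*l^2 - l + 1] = -3*l^2 - 4*l - 1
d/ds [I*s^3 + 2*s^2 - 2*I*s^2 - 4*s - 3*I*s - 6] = 3*I*s^2 + 4*s*(1 - I) - 4 - 3*I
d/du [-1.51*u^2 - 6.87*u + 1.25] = -3.02*u - 6.87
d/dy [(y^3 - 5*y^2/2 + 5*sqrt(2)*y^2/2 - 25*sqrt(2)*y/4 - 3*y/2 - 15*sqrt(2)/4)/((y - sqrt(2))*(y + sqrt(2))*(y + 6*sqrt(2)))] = (10*y^4 + 14*sqrt(2)*y^4 - 4*y^3 + 50*sqrt(2)*y^3 - 83*sqrt(2)*y^2 + 320*y^2 - 120*y + 240*sqrt(2)*y + 42*sqrt(2) + 600)/(4*(y^6 + 12*sqrt(2)*y^5 + 68*y^4 - 48*sqrt(2)*y^3 - 284*y^2 + 48*sqrt(2)*y + 288))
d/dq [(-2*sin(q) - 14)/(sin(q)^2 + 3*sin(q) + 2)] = 2*(sin(q)^2 + 14*sin(q) + 19)*cos(q)/(sin(q)^2 + 3*sin(q) + 2)^2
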